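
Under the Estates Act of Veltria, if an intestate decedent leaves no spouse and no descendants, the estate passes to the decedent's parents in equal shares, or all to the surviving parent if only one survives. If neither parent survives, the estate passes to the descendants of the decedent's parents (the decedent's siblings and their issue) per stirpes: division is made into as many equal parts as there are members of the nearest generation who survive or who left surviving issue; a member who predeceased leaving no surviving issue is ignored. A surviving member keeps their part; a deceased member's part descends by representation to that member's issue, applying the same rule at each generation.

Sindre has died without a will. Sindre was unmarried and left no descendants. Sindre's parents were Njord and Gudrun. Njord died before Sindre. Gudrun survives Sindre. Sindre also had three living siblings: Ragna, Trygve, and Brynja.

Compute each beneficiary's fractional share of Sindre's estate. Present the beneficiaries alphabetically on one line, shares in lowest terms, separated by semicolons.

Gudrun 1

Only one parent, Gudrun, survives, so Gudrun takes the entire estate. The siblings take nothing because a surviving parent has priority.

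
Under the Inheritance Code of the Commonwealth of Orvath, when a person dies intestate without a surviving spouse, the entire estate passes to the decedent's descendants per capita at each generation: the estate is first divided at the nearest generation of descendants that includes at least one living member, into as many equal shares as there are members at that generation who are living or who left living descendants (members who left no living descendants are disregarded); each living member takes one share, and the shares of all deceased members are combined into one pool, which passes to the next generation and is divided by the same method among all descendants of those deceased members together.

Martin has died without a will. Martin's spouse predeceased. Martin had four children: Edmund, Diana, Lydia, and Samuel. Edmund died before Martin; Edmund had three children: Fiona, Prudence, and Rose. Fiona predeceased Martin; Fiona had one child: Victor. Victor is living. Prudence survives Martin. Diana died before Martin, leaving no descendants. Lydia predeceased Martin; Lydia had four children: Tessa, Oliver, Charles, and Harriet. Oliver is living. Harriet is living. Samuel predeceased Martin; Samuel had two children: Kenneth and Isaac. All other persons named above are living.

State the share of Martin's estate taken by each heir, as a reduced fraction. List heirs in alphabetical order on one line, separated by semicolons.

There is no surviving spouse, so the entire estate passes to Martin's descendants per capita at each generation.
No one at generation 1 (Edmund, Lydia, Samuel) is living; moving to the next generation.
At generation 2 (Fiona, Prudence, Rose, Tessa, Oliver, Charles, Harriet, Kenneth, Isaac) there are 9 shares of (1)/9 = 1/9 each.
Living: Prudence, Rose, Tessa, Oliver, Charles, Harriet, Kenneth, and Isaac — each takes 1/9.
Deceased: Fiona. That 1/9 share is carried to generation 3.
At generation 3 (Victor) there are 1 shares of (1/9)/1 = 1/9 each.
Living: Victor — each takes 1/9.

Charles 1/9; Harriet 1/9; Isaac 1/9; Kenneth 1/9; Oliver 1/9; Prudence 1/9; Rose 1/9; Tessa 1/9; Victor 1/9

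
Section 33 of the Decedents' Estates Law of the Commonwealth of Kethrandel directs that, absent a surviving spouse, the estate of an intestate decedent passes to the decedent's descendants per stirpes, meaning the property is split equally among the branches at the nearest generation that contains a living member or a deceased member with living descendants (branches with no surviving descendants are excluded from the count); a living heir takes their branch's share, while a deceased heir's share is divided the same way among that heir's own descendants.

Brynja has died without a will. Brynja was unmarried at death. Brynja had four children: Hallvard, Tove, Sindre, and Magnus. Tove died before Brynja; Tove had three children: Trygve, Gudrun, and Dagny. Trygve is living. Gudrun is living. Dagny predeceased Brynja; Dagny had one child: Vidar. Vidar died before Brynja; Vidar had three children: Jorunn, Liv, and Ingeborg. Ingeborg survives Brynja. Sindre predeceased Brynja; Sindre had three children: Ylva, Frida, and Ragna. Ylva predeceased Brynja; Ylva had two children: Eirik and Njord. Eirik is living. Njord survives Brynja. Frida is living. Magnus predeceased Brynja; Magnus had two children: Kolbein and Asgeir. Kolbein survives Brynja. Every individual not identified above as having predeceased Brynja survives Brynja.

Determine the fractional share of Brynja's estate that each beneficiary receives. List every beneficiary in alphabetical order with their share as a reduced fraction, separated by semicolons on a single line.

Asgeir 1/8; Eirik 1/24; Frida 1/12; Gudrun 1/12; Hallvard 1/4; Ingeborg 1/36; Jorunn 1/36; Kolbein 1/8; Liv 1/36; Njord 1/24; Ragna 1/12; Trygve 1/12

There is no surviving spouse, so the entire estate passes to Brynja's descendants per stirpes.
The estate is divided into 4 equal shares of 1/4 among Hallvard, Tove, Sindre, Magnus.
Hallvard is living and takes 1/4.
Tove predeceased; the 1/4 allotted to Tove's branch passes to Tove's issue by representation.
The 1/4 is divided into 3 equal shares of 1/12 among Trygve, Gudrun, Dagny.
Trygve is living and takes 1/12.
Gudrun is living and takes 1/12.
Dagny predeceased; the 1/12 allotted to Dagny's branch passes to Dagny's issue by representation.
Vidar's line is the sole branch at this level, so the full 1/12 passes to Vidar's issue by representation.
The 1/12 is divided into 3 equal shares of 1/36 among Jorunn, Liv, Ingeborg.
Jorunn is living and takes 1/36.
Liv is living and takes 1/36.
Ingeborg is living and takes 1/36.
Sindre predeceased; the 1/4 allotted to Sindre's branch passes to Sindre's issue by representation.
The 1/4 is divided into 3 equal shares of 1/12 among Ylva, Frida, Ragna.
Ylva predeceased; the 1/12 allotted to Ylva's branch passes to Ylva's issue by representation.
The 1/12 is divided into 2 equal shares of 1/24 among Eirik, Njord.
Eirik is living and takes 1/24.
Njord is living and takes 1/24.
Frida is living and takes 1/12.
Ragna is living and takes 1/12.
Magnus predeceased; the 1/4 allotted to Magnus's branch passes to Magnus's issue by representation.
The 1/4 is divided into 2 equal shares of 1/8 among Kolbein, Asgeir.
Kolbein is living and takes 1/8.
Asgeir is living and takes 1/8.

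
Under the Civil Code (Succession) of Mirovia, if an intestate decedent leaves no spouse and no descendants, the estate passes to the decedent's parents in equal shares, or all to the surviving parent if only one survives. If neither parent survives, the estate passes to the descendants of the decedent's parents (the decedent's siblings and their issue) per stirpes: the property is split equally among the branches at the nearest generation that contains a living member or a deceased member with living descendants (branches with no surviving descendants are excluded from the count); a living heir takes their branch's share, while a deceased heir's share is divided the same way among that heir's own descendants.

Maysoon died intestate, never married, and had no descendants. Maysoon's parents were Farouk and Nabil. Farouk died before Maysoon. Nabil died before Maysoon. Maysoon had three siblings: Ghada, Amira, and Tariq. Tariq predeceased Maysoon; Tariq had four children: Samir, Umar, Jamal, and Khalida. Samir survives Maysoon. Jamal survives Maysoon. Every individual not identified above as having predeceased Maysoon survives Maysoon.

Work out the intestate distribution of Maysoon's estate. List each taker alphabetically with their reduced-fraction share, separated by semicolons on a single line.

Neither parent survives and there are no descendants, so the estate passes to Maysoon's siblings and their issue per stirpes.
The estate is divided into 3 equal shares of 1/3 among Ghada, Amira, Tariq.
Ghada is living and takes 1/3.
Amira is living and takes 1/3.
Tariq predeceased; the 1/3 allotted to Tariq's branch passes to Tariq's issue by representation.
The 1/3 is divided into 4 equal shares of 1/12 among Samir, Umar, Jamal, Khalida.
Samir is living and takes 1/12.
Umar is living and takes 1/12.
Jamal is living and takes 1/12.
Khalida is living and takes 1/12.

Amira 1/3; Ghada 1/3; Jamal 1/12; Khalida 1/12; Samir 1/12; Umar 1/12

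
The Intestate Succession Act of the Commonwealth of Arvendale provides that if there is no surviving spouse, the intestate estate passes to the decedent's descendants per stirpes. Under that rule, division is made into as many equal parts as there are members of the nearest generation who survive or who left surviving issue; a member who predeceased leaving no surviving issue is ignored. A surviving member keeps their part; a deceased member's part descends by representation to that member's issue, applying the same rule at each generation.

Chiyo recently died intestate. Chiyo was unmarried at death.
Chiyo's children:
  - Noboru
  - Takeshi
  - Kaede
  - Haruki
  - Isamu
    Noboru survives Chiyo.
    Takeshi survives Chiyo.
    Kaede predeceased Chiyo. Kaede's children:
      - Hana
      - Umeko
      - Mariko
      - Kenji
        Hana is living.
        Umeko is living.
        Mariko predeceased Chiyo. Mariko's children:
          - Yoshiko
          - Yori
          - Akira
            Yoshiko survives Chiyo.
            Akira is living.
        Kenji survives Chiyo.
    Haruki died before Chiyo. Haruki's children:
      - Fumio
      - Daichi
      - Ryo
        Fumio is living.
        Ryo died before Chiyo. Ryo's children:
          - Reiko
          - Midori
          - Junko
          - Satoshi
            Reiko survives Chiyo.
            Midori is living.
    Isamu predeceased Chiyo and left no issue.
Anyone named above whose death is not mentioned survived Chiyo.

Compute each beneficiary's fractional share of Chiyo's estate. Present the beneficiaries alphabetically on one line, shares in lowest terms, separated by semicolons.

Akira 1/48; Daichi 1/12; Fumio 1/12; Hana 1/16; Junko 1/48; Kenji 1/16; Midori 1/48; Noboru 1/4; Reiko 1/48; Satoshi 1/48; Takeshi 1/4; Umeko 1/16; Yori 1/48; Yoshiko 1/48

There is no surviving spouse, so the entire estate passes to Chiyo's descendants per stirpes.
Isamu left no surviving issue, so that branch lapses and is disregarded.
The estate is divided into 4 equal shares of 1/4 among Noboru, Takeshi, Kaede, Haruki.
Noboru is living and takes 1/4.
Takeshi is living and takes 1/4.
Kaede predeceased; the 1/4 allotted to Kaede's branch passes to Kaede's issue by representation.
The 1/4 is divided into 4 equal shares of 1/16 among Hana, Umeko, Mariko, Kenji.
Hana is living and takes 1/16.
Umeko is living and takes 1/16.
Mariko predeceased; the 1/16 allotted to Mariko's branch passes to Mariko's issue by representation.
The 1/16 is divided into 3 equal shares of 1/48 among Yoshiko, Yori, Akira.
Yoshiko is living and takes 1/48.
Yori is living and takes 1/48.
Akira is living and takes 1/48.
Kenji is living and takes 1/16.
Haruki predeceased; the 1/4 allotted to Haruki's branch passes to Haruki's issue by representation.
The 1/4 is divided into 3 equal shares of 1/12 among Fumio, Daichi, Ryo.
Fumio is living and takes 1/12.
Daichi is living and takes 1/12.
Ryo predeceased; the 1/12 allotted to Ryo's branch passes to Ryo's issue by representation.
The 1/12 is divided into 4 equal shares of 1/48 among Reiko, Midori, Junko, Satoshi.
Reiko is living and takes 1/48.
Midori is living and takes 1/48.
Junko is living and takes 1/48.
Satoshi is living and takes 1/48.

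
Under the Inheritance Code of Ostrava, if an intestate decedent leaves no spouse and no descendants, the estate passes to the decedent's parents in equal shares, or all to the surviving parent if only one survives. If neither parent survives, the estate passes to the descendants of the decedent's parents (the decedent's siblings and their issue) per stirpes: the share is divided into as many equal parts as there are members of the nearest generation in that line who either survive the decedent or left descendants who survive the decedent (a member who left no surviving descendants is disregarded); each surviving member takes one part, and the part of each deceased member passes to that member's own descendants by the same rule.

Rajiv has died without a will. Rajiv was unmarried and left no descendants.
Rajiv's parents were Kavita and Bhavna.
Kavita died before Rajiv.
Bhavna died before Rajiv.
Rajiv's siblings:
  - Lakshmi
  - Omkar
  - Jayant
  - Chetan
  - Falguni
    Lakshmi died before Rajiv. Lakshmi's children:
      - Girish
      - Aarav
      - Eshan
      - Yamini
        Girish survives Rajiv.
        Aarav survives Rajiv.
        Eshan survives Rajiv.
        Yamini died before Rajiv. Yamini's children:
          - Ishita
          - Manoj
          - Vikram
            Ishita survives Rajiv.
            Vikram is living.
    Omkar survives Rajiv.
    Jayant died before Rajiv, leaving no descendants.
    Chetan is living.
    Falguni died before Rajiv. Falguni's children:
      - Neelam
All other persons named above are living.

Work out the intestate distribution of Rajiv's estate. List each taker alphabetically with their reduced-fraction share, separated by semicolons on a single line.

Aarav 1/16; Chetan 1/4; Eshan 1/16; Girish 1/16; Ishita 1/48; Manoj 1/48; Neelam 1/4; Omkar 1/4; Vikram 1/48

Neither parent survives and there are no descendants, so the estate passes to Rajiv's siblings and their issue per stirpes.
Jayant left no surviving issue, so that branch lapses and is disregarded.
The estate is divided into 4 equal shares of 1/4 among Lakshmi, Omkar, Chetan, Falguni.
Lakshmi predeceased; the 1/4 allotted to Lakshmi's branch passes to Lakshmi's issue by representation.
The 1/4 is divided into 4 equal shares of 1/16 among Girish, Aarav, Eshan, Yamini.
Girish is living and takes 1/16.
Aarav is living and takes 1/16.
Eshan is living and takes 1/16.
Yamini predeceased; the 1/16 allotted to Yamini's branch passes to Yamini's issue by representation.
The 1/16 is divided into 3 equal shares of 1/48 among Ishita, Manoj, Vikram.
Ishita is living and takes 1/48.
Manoj is living and takes 1/48.
Vikram is living and takes 1/48.
Omkar is living and takes 1/4.
Chetan is living and takes 1/4.
Falguni predeceased; the 1/4 allotted to Falguni's branch passes to Falguni's issue by representation.
Neelam is the sole taker at this level and receives the full 1/4.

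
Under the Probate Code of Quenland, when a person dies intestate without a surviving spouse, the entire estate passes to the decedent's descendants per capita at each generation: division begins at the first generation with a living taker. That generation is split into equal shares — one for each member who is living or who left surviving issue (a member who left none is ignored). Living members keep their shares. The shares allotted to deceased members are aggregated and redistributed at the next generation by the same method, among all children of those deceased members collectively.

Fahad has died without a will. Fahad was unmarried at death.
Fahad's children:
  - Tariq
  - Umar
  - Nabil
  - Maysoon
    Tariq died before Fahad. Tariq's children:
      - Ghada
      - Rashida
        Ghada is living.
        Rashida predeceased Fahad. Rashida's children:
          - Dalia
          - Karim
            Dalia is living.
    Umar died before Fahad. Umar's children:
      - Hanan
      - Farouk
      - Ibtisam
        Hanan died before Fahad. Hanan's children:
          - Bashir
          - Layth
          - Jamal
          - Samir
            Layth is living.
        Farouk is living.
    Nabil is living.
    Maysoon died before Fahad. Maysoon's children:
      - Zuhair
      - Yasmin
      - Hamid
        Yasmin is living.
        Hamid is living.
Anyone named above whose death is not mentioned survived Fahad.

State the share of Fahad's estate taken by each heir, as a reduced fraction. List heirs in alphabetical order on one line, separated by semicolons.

Bashir 1/32; Dalia 1/32; Farouk 3/32; Ghada 3/32; Hamid 3/32; Ibtisam 3/32; Jamal 1/32; Karim 1/32; Layth 1/32; Nabil 1/4; Samir 1/32; Yasmin 3/32; Zuhair 3/32

There is no surviving spouse, so the entire estate passes to Fahad's descendants per capita at each generation.
At generation 1 (Tariq, Umar, Nabil, Maysoon) there are 4 shares of (1)/4 = 1/4 each.
Living: Nabil — each takes 1/4.
Deceased: Tariq, Umar, and Maysoon. Their combined 3/4 is pooled and carried to generation 2.
At generation 2 (Ghada, Rashida, Hanan, Farouk, Ibtisam, Zuhair, Yasmin, Hamid) there are 8 shares of (3/4)/8 = 3/32 each.
Living: Ghada, Farouk, Ibtisam, Zuhair, Yasmin, and Hamid — each takes 3/32.
Deceased: Rashida and Hanan. Their combined 3/16 is pooled and carried to generation 3.
At generation 3 (Dalia, Karim, Bashir, Layth, Jamal, Samir) there are 6 shares of (3/16)/6 = 1/32 each.
Living: Dalia, Karim, Bashir, Layth, Jamal, and Samir — each takes 1/32.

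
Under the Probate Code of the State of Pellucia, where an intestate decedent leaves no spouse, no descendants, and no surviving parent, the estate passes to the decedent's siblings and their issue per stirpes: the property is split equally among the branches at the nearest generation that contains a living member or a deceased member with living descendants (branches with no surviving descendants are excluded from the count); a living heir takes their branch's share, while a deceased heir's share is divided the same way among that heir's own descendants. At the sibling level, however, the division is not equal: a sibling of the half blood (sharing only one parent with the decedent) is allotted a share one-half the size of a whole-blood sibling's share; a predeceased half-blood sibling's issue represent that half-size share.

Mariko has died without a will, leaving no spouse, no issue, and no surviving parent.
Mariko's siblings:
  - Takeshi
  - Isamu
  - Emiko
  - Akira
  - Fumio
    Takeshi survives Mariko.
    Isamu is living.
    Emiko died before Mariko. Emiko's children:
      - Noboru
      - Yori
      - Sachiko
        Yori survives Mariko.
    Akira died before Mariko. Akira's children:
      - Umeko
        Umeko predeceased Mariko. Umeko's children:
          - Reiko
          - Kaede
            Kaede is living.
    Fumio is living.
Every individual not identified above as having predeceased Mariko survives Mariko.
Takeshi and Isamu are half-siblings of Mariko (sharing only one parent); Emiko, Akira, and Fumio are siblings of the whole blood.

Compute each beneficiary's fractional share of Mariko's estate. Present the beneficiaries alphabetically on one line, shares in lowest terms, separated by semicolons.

No spouse, descendants, or parent survives, so the estate passes to Mariko's siblings per stirpes.
Half-blood siblings count for one-half the weight of whole-blood siblings at the initial division.
Dividing 1 in proportion to weights (total weight 4): Takeshi (weight 1/2) → 1/8; Isamu (weight 1/2) → 1/8; Emiko (weight 1) → 1/4; Akira (weight 1) → 1/4; Fumio (weight 1) → 1/4.
Takeshi is living and takes 1/8.
Isamu is living and takes 1/8.
Emiko predeceased; the 1/4 allotted to Emiko's branch passes to Emiko's issue by representation.
The 1/4 is divided into 3 equal shares of 1/12 among Noboru, Yori, Sachiko.
Noboru is living and takes 1/12.
Yori is living and takes 1/12.
Sachiko is living and takes 1/12.
Akira predeceased; the 1/4 allotted to Akira's branch passes to Akira's issue by representation.
Umeko's line is the sole branch at this level, so the full 1/4 passes to Umeko's issue by representation.
The 1/4 is divided into 2 equal shares of 1/8 among Reiko, Kaede.
Reiko is living and takes 1/8.
Kaede is living and takes 1/8.
Fumio is living and takes 1/4.

Fumio 1/4; Isamu 1/8; Kaede 1/8; Noboru 1/12; Reiko 1/8; Sachiko 1/12; Takeshi 1/8; Yori 1/12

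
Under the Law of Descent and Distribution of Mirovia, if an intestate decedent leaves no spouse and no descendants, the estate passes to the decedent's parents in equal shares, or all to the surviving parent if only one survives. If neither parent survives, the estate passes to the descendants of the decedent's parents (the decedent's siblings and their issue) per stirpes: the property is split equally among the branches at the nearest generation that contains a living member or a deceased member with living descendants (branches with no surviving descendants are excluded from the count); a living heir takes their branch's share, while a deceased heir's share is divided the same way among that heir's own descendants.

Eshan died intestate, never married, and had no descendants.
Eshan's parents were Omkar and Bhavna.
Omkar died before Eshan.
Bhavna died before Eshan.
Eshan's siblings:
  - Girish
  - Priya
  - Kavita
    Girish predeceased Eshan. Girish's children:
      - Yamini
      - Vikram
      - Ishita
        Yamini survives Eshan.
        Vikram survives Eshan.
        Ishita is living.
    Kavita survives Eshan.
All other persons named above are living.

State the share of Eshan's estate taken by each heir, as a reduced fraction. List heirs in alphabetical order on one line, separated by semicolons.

Neither parent survives and there are no descendants, so the estate passes to Eshan's siblings and their issue per stirpes.
The estate is divided into 3 equal shares of 1/3 among Girish, Priya, Kavita.
Girish predeceased; the 1/3 allotted to Girish's branch passes to Girish's issue by representation.
The 1/3 is divided into 3 equal shares of 1/9 among Yamini, Vikram, Ishita.
Yamini is living and takes 1/9.
Vikram is living and takes 1/9.
Ishita is living and takes 1/9.
Priya is living and takes 1/3.
Kavita is living and takes 1/3.

Ishita 1/9; Kavita 1/3; Priya 1/3; Vikram 1/9; Yamini 1/9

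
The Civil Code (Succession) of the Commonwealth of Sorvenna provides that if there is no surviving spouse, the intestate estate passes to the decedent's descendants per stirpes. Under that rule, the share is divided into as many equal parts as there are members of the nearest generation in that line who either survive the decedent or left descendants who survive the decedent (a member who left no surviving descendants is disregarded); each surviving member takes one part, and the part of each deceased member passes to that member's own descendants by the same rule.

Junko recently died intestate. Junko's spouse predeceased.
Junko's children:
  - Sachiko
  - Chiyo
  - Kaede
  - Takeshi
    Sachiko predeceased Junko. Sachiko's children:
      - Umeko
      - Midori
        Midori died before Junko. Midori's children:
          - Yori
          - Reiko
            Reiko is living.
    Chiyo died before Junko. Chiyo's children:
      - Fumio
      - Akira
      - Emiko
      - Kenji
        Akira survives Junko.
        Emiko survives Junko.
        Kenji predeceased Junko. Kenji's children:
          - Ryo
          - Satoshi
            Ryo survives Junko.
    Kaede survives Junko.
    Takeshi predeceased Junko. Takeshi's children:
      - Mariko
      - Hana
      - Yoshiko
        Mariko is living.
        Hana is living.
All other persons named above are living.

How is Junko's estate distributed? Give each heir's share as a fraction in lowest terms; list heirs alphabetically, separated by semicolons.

There is no surviving spouse, so the entire estate passes to Junko's descendants per stirpes.
The estate is divided into 4 equal shares of 1/4 among Sachiko, Chiyo, Kaede, Takeshi.
Sachiko predeceased; the 1/4 allotted to Sachiko's branch passes to Sachiko's issue by representation.
The 1/4 is divided into 2 equal shares of 1/8 among Umeko, Midori.
Umeko is living and takes 1/8.
Midori predeceased; the 1/8 allotted to Midori's branch passes to Midori's issue by representation.
The 1/8 is divided into 2 equal shares of 1/16 among Yori, Reiko.
Yori is living and takes 1/16.
Reiko is living and takes 1/16.
Chiyo predeceased; the 1/4 allotted to Chiyo's branch passes to Chiyo's issue by representation.
The 1/4 is divided into 4 equal shares of 1/16 among Fumio, Akira, Emiko, Kenji.
Fumio is living and takes 1/16.
Akira is living and takes 1/16.
Emiko is living and takes 1/16.
Kenji predeceased; the 1/16 allotted to Kenji's branch passes to Kenji's issue by representation.
The 1/16 is divided into 2 equal shares of 1/32 among Ryo, Satoshi.
Ryo is living and takes 1/32.
Satoshi is living and takes 1/32.
Kaede is living and takes 1/4.
Takeshi predeceased; the 1/4 allotted to Takeshi's branch passes to Takeshi's issue by representation.
The 1/4 is divided into 3 equal shares of 1/12 among Mariko, Hana, Yoshiko.
Mariko is living and takes 1/12.
Hana is living and takes 1/12.
Yoshiko is living and takes 1/12.

Akira 1/16; Emiko 1/16; Fumio 1/16; Hana 1/12; Kaede 1/4; Mariko 1/12; Reiko 1/16; Ryo 1/32; Satoshi 1/32; Umeko 1/8; Yori 1/16; Yoshiko 1/12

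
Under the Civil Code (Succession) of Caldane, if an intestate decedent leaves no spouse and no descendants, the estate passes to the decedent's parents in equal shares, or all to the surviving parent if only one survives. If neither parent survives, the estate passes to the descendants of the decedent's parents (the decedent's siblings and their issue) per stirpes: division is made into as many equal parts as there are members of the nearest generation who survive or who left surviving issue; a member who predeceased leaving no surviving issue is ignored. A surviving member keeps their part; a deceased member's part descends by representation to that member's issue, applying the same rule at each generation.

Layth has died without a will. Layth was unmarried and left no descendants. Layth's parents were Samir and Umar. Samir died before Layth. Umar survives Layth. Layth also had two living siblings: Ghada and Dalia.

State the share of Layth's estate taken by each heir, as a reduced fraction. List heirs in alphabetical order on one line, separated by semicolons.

Umar 1

Only one parent, Umar, survives, so Umar takes the entire estate. The siblings take nothing because a surviving parent has priority.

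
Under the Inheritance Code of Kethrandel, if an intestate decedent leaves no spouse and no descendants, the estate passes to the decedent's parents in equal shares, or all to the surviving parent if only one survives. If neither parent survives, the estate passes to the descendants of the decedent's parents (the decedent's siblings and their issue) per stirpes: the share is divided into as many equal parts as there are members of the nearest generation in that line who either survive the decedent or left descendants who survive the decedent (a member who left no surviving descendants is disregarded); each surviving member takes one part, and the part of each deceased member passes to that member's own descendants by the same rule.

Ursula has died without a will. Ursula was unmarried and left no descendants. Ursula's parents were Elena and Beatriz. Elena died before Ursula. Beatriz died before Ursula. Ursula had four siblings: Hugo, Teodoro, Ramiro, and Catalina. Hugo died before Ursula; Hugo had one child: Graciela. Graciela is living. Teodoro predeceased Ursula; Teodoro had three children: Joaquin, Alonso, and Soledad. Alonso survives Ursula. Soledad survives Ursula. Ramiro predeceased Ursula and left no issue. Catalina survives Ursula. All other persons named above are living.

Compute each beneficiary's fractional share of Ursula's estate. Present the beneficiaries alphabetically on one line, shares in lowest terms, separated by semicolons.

Alonso 1/9; Catalina 1/3; Graciela 1/3; Joaquin 1/9; Soledad 1/9

Neither parent survives and there are no descendants, so the estate passes to Ursula's siblings and their issue per stirpes.
Ramiro left no surviving issue, so that branch lapses and is disregarded.
The estate is divided into 3 equal shares of 1/3 among Hugo, Teodoro, Catalina.
Hugo predeceased; the 1/3 allotted to Hugo's branch passes to Hugo's issue by representation.
Graciela is the sole taker at this level and receives the full 1/3.
Teodoro predeceased; the 1/3 allotted to Teodoro's branch passes to Teodoro's issue by representation.
The 1/3 is divided into 3 equal shares of 1/9 among Joaquin, Alonso, Soledad.
Joaquin is living and takes 1/9.
Alonso is living and takes 1/9.
Soledad is living and takes 1/9.
Catalina is living and takes 1/3.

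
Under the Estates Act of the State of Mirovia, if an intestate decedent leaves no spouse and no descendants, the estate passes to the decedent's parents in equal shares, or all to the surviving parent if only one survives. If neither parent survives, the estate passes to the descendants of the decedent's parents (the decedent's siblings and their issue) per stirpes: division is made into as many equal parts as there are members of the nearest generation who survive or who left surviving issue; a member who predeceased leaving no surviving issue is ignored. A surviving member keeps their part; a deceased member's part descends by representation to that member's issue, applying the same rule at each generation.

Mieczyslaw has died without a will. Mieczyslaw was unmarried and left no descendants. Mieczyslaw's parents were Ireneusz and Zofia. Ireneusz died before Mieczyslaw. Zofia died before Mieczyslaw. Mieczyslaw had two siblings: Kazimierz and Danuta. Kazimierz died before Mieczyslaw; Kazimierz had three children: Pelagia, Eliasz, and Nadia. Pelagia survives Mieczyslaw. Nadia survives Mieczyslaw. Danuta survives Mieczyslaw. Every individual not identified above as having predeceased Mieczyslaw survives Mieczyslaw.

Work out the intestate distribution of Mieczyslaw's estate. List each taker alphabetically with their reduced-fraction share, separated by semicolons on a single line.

Danuta 1/2; Eliasz 1/6; Nadia 1/6; Pelagia 1/6

Neither parent survives and there are no descendants, so the estate passes to Mieczyslaw's siblings and their issue per stirpes.
The estate is divided into 2 equal shares of 1/2 among Kazimierz, Danuta.
Kazimierz predeceased; the 1/2 allotted to Kazimierz's branch passes to Kazimierz's issue by representation.
The 1/2 is divided into 3 equal shares of 1/6 among Pelagia, Eliasz, Nadia.
Pelagia is living and takes 1/6.
Eliasz is living and takes 1/6.
Nadia is living and takes 1/6.
Danuta is living and takes 1/2.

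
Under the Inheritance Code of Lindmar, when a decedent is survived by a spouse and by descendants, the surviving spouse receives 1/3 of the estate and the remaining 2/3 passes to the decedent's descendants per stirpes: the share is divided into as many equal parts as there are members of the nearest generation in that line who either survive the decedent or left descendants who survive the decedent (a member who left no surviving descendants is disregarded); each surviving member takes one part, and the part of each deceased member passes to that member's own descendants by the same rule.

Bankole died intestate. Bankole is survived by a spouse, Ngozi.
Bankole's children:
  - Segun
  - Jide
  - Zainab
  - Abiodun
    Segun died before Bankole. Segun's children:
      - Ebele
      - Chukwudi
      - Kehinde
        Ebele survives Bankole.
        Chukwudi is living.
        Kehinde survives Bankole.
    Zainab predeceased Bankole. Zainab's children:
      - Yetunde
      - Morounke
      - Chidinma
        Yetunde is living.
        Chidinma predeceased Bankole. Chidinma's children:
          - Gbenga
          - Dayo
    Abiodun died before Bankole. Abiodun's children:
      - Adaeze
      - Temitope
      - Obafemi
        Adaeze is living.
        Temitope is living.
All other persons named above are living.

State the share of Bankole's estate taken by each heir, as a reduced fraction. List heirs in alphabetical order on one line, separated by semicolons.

Ngozi, as surviving spouse, takes 1/3.
The remaining 2/3 passes to Bankole's descendants per stirpes.
The 2/3 is divided into 4 equal shares of 1/6 among Segun, Jide, Zainab, Abiodun.
Segun predeceased; the 1/6 allotted to Segun's branch passes to Segun's issue by representation.
The 1/6 is divided into 3 equal shares of 1/18 among Ebele, Chukwudi, Kehinde.
Ebele is living and takes 1/18.
Chukwudi is living and takes 1/18.
Kehinde is living and takes 1/18.
Jide is living and takes 1/6.
Zainab predeceased; the 1/6 allotted to Zainab's branch passes to Zainab's issue by representation.
The 1/6 is divided into 3 equal shares of 1/18 among Yetunde, Morounke, Chidinma.
Yetunde is living and takes 1/18.
Morounke is living and takes 1/18.
Chidinma predeceased; the 1/18 allotted to Chidinma's branch passes to Chidinma's issue by representation.
The 1/18 is divided into 2 equal shares of 1/36 among Gbenga, Dayo.
Gbenga is living and takes 1/36.
Dayo is living and takes 1/36.
Abiodun predeceased; the 1/6 allotted to Abiodun's branch passes to Abiodun's issue by representation.
The 1/6 is divided into 3 equal shares of 1/18 among Adaeze, Temitope, Obafemi.
Adaeze is living and takes 1/18.
Temitope is living and takes 1/18.
Obafemi is living and takes 1/18.

Adaeze 1/18; Chukwudi 1/18; Dayo 1/36; Ebele 1/18; Gbenga 1/36; Jide 1/6; Kehinde 1/18; Morounke 1/18; Ngozi 1/3; Obafemi 1/18; Temitope 1/18; Yetunde 1/18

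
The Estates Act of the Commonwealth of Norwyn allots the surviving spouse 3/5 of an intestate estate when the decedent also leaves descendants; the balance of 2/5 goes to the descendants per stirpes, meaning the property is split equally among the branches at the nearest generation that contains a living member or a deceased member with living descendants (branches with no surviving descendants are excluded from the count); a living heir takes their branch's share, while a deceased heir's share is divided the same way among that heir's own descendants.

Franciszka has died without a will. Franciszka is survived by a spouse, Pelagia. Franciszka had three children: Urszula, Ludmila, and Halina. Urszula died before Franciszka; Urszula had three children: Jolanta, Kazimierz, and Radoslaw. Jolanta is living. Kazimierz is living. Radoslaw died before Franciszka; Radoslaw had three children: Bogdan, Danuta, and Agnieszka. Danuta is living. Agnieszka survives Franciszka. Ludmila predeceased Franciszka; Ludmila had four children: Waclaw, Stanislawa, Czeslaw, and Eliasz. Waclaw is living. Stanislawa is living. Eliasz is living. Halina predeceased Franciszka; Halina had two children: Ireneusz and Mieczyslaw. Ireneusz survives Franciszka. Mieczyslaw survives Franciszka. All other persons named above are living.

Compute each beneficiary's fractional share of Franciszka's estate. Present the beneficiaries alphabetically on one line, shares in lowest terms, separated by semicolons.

Pelagia, as surviving spouse, takes 3/5.
The remaining 2/5 passes to Franciszka's descendants per stirpes.
The 2/5 is divided into 3 equal shares of 2/15 among Urszula, Ludmila, Halina.
Urszula predeceased; the 2/15 allotted to Urszula's branch passes to Urszula's issue by representation.
The 2/15 is divided into 3 equal shares of 2/45 among Jolanta, Kazimierz, Radoslaw.
Jolanta is living and takes 2/45.
Kazimierz is living and takes 2/45.
Radoslaw predeceased; the 2/45 allotted to Radoslaw's branch passes to Radoslaw's issue by representation.
The 2/45 is divided into 3 equal shares of 2/135 among Bogdan, Danuta, Agnieszka.
Bogdan is living and takes 2/135.
Danuta is living and takes 2/135.
Agnieszka is living and takes 2/135.
Ludmila predeceased; the 2/15 allotted to Ludmila's branch passes to Ludmila's issue by representation.
The 2/15 is divided into 4 equal shares of 1/30 among Waclaw, Stanislawa, Czeslaw, Eliasz.
Waclaw is living and takes 1/30.
Stanislawa is living and takes 1/30.
Czeslaw is living and takes 1/30.
Eliasz is living and takes 1/30.
Halina predeceased; the 2/15 allotted to Halina's branch passes to Halina's issue by representation.
The 2/15 is divided into 2 equal shares of 1/15 among Ireneusz, Mieczyslaw.
Ireneusz is living and takes 1/15.
Mieczyslaw is living and takes 1/15.

Agnieszka 2/135; Bogdan 2/135; Czeslaw 1/30; Danuta 2/135; Eliasz 1/30; Ireneusz 1/15; Jolanta 2/45; Kazimierz 2/45; Mieczyslaw 1/15; Pelagia 3/5; Stanislawa 1/30; Waclaw 1/30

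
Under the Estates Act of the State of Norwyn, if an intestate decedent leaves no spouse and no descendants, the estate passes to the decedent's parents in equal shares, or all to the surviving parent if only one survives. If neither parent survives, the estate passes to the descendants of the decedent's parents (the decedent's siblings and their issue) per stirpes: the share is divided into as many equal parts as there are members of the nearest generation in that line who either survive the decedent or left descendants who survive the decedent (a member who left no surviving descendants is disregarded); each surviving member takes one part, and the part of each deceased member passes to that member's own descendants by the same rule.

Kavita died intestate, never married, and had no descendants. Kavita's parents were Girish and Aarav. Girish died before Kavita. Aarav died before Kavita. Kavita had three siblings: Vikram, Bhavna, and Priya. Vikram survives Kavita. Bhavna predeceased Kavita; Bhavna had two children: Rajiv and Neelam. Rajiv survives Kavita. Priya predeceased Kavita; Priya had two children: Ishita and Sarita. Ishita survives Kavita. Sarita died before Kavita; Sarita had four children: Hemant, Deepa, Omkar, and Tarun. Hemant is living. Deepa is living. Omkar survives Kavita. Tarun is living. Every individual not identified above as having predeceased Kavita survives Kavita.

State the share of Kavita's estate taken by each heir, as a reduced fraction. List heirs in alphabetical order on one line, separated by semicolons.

Neither parent survives and there are no descendants, so the estate passes to Kavita's siblings and their issue per stirpes.
The estate is divided into 3 equal shares of 1/3 among Vikram, Bhavna, Priya.
Vikram is living and takes 1/3.
Bhavna predeceased; the 1/3 allotted to Bhavna's branch passes to Bhavna's issue by representation.
The 1/3 is divided into 2 equal shares of 1/6 among Rajiv, Neelam.
Rajiv is living and takes 1/6.
Neelam is living and takes 1/6.
Priya predeceased; the 1/3 allotted to Priya's branch passes to Priya's issue by representation.
The 1/3 is divided into 2 equal shares of 1/6 among Ishita, Sarita.
Ishita is living and takes 1/6.
Sarita predeceased; the 1/6 allotted to Sarita's branch passes to Sarita's issue by representation.
The 1/6 is divided into 4 equal shares of 1/24 among Hemant, Deepa, Omkar, Tarun.
Hemant is living and takes 1/24.
Deepa is living and takes 1/24.
Omkar is living and takes 1/24.
Tarun is living and takes 1/24.

Deepa 1/24; Hemant 1/24; Ishita 1/6; Neelam 1/6; Omkar 1/24; Rajiv 1/6; Tarun 1/24; Vikram 1/3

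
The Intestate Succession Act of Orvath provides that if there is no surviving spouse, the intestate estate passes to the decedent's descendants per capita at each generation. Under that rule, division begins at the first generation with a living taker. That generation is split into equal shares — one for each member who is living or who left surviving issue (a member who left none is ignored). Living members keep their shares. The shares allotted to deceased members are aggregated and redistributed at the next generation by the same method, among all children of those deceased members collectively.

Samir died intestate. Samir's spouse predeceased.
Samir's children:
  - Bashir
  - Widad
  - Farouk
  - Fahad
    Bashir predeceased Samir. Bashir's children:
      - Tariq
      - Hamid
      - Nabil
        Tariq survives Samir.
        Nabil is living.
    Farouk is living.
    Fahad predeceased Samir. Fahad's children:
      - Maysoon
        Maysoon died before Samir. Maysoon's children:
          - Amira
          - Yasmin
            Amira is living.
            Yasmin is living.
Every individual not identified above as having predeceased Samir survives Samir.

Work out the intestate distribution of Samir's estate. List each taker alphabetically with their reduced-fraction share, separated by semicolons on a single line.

Amira 1/16; Farouk 1/4; Hamid 1/8; Nabil 1/8; Tariq 1/8; Widad 1/4; Yasmin 1/16

There is no surviving spouse, so the entire estate passes to Samir's descendants per capita at each generation.
At generation 1 (Bashir, Widad, Farouk, Fahad) there are 4 shares of (1)/4 = 1/4 each.
Living: Widad and Farouk — each takes 1/4.
Deceased: Bashir and Fahad. Their combined 1/2 is pooled and carried to generation 2.
At generation 2 (Tariq, Hamid, Nabil, Maysoon) there are 4 shares of (1/2)/4 = 1/8 each.
Living: Tariq, Hamid, and Nabil — each takes 1/8.
Deceased: Maysoon. That 1/8 share is carried to generation 3.
At generation 3 (Amira, Yasmin) there are 2 shares of (1/8)/2 = 1/16 each.
Living: Amira and Yasmin — each takes 1/16.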